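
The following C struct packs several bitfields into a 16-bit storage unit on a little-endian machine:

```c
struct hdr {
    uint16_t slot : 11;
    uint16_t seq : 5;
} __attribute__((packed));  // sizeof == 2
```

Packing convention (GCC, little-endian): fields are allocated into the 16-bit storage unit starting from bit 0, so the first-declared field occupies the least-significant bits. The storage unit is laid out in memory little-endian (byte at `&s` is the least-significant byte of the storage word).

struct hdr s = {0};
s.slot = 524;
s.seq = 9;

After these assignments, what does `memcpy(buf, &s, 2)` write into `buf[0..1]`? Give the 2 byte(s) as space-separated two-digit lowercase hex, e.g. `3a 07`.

slot:11 = 524 → 0x20c << 0 → word 0x020c
seq:5 = 9 → 0x9 << 11 → word 0x4a0c
word = 0x4a0c → little-endian bytes:
  [0]=0x0c  [1]=0x4a

0c 4a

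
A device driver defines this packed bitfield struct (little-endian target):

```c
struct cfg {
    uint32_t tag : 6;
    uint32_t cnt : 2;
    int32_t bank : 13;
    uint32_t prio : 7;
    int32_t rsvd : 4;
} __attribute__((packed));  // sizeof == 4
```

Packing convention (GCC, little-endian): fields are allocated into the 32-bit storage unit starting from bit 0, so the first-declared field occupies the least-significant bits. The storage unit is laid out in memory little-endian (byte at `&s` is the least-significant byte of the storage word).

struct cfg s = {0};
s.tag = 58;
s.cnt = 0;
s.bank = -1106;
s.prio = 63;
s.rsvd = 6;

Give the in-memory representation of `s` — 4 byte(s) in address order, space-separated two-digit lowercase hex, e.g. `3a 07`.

3a ae fb 67

[0+:6] tag=58 & 0x3f = 0x3a; word=0x0000003a
[6+:2] cnt=0 & 0x3 = 0x0; word=0x0000003a
[8+:13] bank=-1106 & 0x1fff = 0x1bae; word=0x001bae3a
[21+:7] prio=63 & 0x7f = 0x3f; word=0x07fbae3a
[28+:4] rsvd=6 & 0xf = 0x6; word=0x67fbae3a
word = 0x67fbae3a → little-endian bytes:
  [0]=0x3a  [1]=0xae  [2]=0xfb  [3]=0x67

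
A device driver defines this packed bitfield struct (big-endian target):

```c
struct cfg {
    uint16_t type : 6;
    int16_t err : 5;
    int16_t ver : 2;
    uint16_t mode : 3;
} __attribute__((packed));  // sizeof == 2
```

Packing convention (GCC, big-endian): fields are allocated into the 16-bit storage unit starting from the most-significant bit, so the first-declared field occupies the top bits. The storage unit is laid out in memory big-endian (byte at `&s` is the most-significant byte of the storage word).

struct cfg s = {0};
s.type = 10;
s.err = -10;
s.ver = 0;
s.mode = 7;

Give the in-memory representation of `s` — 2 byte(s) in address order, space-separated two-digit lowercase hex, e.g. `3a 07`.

type:6 = 10 → 0xa << 10 → word 0x2800
err:5 = -10 → 0x16 << 5 → word 0x2ac0
ver:2 = 0 → 0x0 << 3 → word 0x2ac0
mode:3 = 7 → 0x7 << 0 → word 0x2ac7
word = 0x2ac7 → big-endian bytes:
  [0]=0x2a  [1]=0xc7

2a c7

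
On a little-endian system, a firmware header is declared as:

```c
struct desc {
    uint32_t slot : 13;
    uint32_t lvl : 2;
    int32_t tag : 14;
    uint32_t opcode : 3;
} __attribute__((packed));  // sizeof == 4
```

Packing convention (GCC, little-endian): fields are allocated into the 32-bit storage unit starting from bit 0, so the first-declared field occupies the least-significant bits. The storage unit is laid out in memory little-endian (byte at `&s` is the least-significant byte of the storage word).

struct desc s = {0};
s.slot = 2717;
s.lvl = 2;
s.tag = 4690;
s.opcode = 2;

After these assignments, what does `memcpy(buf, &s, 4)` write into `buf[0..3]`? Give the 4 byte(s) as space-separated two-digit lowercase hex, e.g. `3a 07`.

slot:13 = 2717 → 0xa9d << 0 → word 0x00000a9d
lvl:2 = 2 → 0x2 << 13 → word 0x00004a9d
tag:14 = 4690 → 0x1252 << 15 → word 0x09294a9d
opcode:3 = 2 → 0x2 << 29 → word 0x49294a9d
word = 0x49294a9d → little-endian bytes:
  [0]=0x9d  [1]=0x4a  [2]=0x29  [3]=0x49

9d 4a 29 49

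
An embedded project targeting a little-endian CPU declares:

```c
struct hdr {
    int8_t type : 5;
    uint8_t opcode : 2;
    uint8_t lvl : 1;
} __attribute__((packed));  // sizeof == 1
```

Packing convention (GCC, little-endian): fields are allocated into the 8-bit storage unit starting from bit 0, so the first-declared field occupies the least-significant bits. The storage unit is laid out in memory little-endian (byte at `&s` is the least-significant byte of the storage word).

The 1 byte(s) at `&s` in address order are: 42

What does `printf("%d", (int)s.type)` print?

2

[0]=0x42 (little-endian) → word 0x42
type [0+:5] = (word>>0) & 0x1f = 2  ←
opcode [5+:2] = (word>>5) & 0x3 = 2
lvl [7+:1] = (word>>7) & 0x1 = 0
type signed 5b, MSB=0: value = 2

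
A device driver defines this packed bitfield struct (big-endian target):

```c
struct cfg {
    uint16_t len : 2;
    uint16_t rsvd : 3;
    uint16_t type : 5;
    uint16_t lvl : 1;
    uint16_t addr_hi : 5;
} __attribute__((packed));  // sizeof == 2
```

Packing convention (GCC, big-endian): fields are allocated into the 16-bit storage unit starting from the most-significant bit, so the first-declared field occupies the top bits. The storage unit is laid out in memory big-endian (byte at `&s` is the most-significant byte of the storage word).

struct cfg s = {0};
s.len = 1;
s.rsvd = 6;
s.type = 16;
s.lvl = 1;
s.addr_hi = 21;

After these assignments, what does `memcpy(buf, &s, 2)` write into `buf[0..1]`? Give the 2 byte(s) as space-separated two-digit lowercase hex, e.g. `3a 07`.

74 35

len (2b) val=1 bits=0x1 at bit 14: 0x4000
rsvd (3b) val=6 bits=0x6 at bit 11: 0x7000
type (5b) val=16 bits=0x10 at bit 6: 0x7400
lvl (1b) val=1 bits=0x1 at bit 5: 0x7420
addr_hi (5b) val=21 bits=0x15 at bit 0: 0x7435
word = 0x7435 → big-endian bytes:
  [0]=0x74  [1]=0x35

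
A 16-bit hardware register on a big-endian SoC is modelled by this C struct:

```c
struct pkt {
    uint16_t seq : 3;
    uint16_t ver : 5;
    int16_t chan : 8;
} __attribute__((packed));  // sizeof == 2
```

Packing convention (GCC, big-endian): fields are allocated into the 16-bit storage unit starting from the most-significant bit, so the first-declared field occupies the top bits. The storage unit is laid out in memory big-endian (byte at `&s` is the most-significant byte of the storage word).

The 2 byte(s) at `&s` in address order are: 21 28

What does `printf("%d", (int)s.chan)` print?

[0]=0x21 [1]=0x28 (big-endian) → word 0x2128
seq [13+:3] = (word>>13) & 0x7 = 1
ver [8+:5] = (word>>8) & 0x1f = 1
chan [0+:8] = (word>>0) & 0xff = 40  ←
chan signed 8b, MSB=0: value = 40

40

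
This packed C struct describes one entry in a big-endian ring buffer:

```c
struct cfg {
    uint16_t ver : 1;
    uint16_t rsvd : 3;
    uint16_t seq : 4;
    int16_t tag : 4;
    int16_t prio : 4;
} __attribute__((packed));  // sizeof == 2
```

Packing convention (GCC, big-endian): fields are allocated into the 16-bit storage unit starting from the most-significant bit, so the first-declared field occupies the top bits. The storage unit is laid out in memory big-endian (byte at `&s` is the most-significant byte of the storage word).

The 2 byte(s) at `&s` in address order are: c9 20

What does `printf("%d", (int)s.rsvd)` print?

[0]=0xc9 [1]=0x20 (big-endian) → word 0xc920
ver [15+:1] = (word>>15) & 0x1 = 1
rsvd [12+:3] = (word>>12) & 0x7 = 4  ←
seq [8+:4] = (word>>8) & 0xf = 9
tag [4+:4] = (word>>4) & 0xf = 2
prio [0+:4] = (word>>0) & 0xf = 0

4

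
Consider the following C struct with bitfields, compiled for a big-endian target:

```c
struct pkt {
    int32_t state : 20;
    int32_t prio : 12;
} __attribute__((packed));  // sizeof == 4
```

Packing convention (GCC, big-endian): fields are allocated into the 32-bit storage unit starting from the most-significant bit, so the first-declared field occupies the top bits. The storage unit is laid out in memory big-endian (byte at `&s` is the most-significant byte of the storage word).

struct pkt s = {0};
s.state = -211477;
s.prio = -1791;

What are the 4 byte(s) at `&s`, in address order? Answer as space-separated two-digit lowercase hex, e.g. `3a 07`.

cc 5e b9 01

[12+:20] state=-211477 & 0xfffff = 0xcc5eb; word=0xcc5eb000
[0+:12] prio=-1791 & 0xfff = 0x901; word=0xcc5eb901
word = 0xcc5eb901 → big-endian bytes:
  [0]=0xcc  [1]=0x5e  [2]=0xb9  [3]=0x01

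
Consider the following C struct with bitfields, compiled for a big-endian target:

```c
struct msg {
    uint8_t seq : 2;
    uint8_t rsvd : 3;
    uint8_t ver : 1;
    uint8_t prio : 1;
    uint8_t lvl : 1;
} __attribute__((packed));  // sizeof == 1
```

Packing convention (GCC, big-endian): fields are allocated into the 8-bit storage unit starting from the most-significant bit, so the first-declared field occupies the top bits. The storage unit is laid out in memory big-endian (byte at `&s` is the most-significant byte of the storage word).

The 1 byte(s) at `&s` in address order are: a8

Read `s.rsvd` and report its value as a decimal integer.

5

[0]=0xa8 (big-endian) → word 0xa8
seq [6+:2] = (word>>6) & 0x3 = 2
rsvd [3+:3] = (word>>3) & 0x7 = 5  ←
ver [2+:1] = (word>>2) & 0x1 = 0
prio [1+:1] = (word>>1) & 0x1 = 0
lvl [0+:1] = (word>>0) & 0x1 = 0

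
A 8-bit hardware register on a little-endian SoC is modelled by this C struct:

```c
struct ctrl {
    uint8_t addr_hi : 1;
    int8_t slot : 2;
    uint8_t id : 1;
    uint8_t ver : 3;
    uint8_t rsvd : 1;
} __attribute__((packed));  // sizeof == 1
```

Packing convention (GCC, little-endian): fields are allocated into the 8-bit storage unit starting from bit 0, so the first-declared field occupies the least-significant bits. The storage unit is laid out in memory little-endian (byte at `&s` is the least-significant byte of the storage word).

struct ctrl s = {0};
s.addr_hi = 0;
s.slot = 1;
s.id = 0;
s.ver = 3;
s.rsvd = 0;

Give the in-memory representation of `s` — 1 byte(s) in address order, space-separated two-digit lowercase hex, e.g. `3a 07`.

addr_hi (1b) val=0 bits=0x0 at bit 0: 0x00
slot (2b) val=1 bits=0x1 at bit 1: 0x02
id (1b) val=0 bits=0x0 at bit 3: 0x02
ver (3b) val=3 bits=0x3 at bit 4: 0x32
rsvd (1b) val=0 bits=0x0 at bit 7: 0x32
word = 0x32 → little-endian bytes:
  [0]=0x32

32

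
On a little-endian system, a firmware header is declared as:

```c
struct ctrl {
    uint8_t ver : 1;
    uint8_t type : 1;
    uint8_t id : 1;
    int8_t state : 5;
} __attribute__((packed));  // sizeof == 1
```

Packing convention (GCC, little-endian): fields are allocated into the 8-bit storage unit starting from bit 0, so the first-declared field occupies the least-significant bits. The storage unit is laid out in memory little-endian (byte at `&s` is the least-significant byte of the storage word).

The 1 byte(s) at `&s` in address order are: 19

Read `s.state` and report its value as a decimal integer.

3

[0]=0x19 (little-endian) → word 0x19
ver:1 @ bit 0 → (0x19>>0)&0x1 = 0x1
type:1 @ bit 1 → (0x19>>1)&0x1 = 0x0
id:1 @ bit 2 → (0x19>>2)&0x1 = 0x0
state:5 @ bit 3 → (0x19>>3)&0x1f = 0x3  ←
state signed 5b, MSB=0: value = 3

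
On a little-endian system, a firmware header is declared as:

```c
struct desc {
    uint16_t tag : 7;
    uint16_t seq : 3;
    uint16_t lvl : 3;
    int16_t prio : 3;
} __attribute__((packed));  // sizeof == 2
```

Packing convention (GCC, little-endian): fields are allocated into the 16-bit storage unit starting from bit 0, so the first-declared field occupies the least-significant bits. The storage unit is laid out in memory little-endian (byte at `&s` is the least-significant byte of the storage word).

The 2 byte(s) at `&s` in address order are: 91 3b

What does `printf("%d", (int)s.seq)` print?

[0]=0x91 [1]=0x3b (little-endian) → word 0x3b91
tag:7 @ bit 0 → (0x3b91>>0)&0x7f = 0x11
seq:3 @ bit 7 → (0x3b91>>7)&0x7 = 0x7  ←
lvl:3 @ bit 10 → (0x3b91>>10)&0x7 = 0x6
prio:3 @ bit 13 → (0x3b91>>13)&0x7 = 0x1

7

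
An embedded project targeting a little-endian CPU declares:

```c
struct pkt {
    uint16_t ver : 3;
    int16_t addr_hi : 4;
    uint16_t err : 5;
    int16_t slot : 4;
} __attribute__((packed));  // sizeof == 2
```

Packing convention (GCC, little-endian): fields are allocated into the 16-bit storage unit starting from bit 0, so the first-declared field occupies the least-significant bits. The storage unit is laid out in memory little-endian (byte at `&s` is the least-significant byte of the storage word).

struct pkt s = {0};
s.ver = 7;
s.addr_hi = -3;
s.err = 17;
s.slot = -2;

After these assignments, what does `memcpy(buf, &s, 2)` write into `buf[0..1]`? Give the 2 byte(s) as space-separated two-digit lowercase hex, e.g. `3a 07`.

ef e8

[0+:3] ver=7 & 0x7 = 0x7; word=0x0007
[3+:4] addr_hi=-3 & 0xf = 0xd; word=0x006f
[7+:5] err=17 & 0x1f = 0x11; word=0x08ef
[12+:4] slot=-2 & 0xf = 0xe; word=0xe8ef
word = 0xe8ef → little-endian bytes:
  [0]=0xef  [1]=0xe8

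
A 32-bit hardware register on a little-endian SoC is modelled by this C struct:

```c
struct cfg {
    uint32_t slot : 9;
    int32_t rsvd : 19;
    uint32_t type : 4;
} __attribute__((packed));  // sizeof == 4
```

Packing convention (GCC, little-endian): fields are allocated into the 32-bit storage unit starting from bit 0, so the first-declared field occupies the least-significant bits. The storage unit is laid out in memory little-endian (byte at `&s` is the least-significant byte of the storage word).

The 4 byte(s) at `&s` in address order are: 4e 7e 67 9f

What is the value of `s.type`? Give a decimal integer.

[0]=0x4e [1]=0x7e [2]=0x67 [3]=0x9f (little-endian) → word 0x9f677e4e
slot:9 @ bit 0 → (0x9f677e4e>>0)&0x1ff = 0x4e
rsvd:19 @ bit 9 → (0x9f677e4e>>9)&0x7ffff = 0x7b3bf
type:4 @ bit 28 → (0x9f677e4e>>28)&0xf = 0x9  ←

9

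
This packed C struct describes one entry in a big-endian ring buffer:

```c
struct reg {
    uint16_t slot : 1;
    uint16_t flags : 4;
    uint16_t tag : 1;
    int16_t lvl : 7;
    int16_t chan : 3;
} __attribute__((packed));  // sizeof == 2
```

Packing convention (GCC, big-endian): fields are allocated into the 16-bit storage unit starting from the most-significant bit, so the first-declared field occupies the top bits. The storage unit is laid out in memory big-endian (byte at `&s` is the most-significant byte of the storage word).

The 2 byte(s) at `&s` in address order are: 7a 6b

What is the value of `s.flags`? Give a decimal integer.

[0]=0x7a [1]=0x6b (big-endian) → word 0x7a6b
slot [15+:1] = (word>>15) & 0x1 = 0
flags [11+:4] = (word>>11) & 0xf = 15  ←
tag [10+:1] = (word>>10) & 0x1 = 0
lvl [3+:7] = (word>>3) & 0x7f = 77
chan [0+:3] = (word>>0) & 0x7 = 3

15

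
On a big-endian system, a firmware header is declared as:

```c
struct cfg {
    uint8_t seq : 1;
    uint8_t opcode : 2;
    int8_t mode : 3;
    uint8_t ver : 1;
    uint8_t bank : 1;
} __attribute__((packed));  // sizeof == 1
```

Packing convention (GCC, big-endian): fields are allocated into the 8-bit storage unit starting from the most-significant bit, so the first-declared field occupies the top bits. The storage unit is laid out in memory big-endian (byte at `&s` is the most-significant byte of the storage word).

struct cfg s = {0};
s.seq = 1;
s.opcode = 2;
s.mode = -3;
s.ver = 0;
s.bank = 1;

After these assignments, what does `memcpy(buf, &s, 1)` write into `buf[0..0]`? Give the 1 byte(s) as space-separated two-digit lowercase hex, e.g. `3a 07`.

d5

[7+:1] seq=1 & 0x1 = 0x1; word=0x80
[5+:2] opcode=2 & 0x3 = 0x2; word=0xc0
[2+:3] mode=-3 & 0x7 = 0x5; word=0xd4
[1+:1] ver=0 & 0x1 = 0x0; word=0xd4
[0+:1] bank=1 & 0x1 = 0x1; word=0xd5
word = 0xd5 → big-endian bytes:
  [0]=0xd5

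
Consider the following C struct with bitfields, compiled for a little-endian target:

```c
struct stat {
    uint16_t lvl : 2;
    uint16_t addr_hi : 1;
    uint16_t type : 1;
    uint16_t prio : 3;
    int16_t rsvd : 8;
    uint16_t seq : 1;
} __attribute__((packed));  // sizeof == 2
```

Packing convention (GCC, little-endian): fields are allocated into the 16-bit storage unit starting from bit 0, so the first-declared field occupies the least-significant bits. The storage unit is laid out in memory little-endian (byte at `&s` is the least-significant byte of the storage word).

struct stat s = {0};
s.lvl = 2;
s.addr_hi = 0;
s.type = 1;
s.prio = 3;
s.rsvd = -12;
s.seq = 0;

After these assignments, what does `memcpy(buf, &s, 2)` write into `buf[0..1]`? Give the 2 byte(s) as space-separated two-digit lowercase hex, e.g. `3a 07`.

3a 7a

lvl (2b) val=2 bits=0x2 at bit 0: 0x0002
addr_hi (1b) val=0 bits=0x0 at bit 2: 0x0002
type (1b) val=1 bits=0x1 at bit 3: 0x000a
prio (3b) val=3 bits=0x3 at bit 4: 0x003a
rsvd (8b) val=-12 bits=0xf4 at bit 7: 0x7a3a
seq (1b) val=0 bits=0x0 at bit 15: 0x7a3a
word = 0x7a3a → little-endian bytes:
  [0]=0x3a  [1]=0x7a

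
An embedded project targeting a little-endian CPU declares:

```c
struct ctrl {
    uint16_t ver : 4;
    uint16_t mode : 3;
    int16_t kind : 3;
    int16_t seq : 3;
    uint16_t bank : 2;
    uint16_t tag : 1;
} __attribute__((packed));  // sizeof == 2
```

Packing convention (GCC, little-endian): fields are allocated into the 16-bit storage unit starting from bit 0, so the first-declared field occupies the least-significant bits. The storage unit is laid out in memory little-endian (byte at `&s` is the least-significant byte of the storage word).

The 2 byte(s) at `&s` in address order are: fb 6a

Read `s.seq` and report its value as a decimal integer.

2

[0]=0xfb [1]=0x6a (little-endian) → word 0x6afb
ver:4 @ bit 0 → (0x6afb>>0)&0xf = 0xb
mode:3 @ bit 4 → (0x6afb>>4)&0x7 = 0x7
kind:3 @ bit 7 → (0x6afb>>7)&0x7 = 0x5
seq:3 @ bit 10 → (0x6afb>>10)&0x7 = 0x2  ←
bank:2 @ bit 13 → (0x6afb>>13)&0x3 = 0x3
tag:1 @ bit 15 → (0x6afb>>15)&0x1 = 0x0
seq signed 3b, MSB=0: value = 2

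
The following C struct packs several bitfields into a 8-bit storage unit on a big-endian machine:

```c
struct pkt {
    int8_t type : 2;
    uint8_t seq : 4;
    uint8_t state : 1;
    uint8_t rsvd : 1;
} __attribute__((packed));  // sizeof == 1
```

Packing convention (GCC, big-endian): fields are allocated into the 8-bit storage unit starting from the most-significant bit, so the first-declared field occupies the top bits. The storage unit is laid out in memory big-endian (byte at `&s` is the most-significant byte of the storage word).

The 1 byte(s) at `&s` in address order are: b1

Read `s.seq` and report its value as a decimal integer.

12

[0]=0xb1 (big-endian) → word 0xb1
type [6+:2] = (word>>6) & 0x3 = 2
seq [2+:4] = (word>>2) & 0xf = 12  ←
state [1+:1] = (word>>1) & 0x1 = 0
rsvd [0+:1] = (word>>0) & 0x1 = 1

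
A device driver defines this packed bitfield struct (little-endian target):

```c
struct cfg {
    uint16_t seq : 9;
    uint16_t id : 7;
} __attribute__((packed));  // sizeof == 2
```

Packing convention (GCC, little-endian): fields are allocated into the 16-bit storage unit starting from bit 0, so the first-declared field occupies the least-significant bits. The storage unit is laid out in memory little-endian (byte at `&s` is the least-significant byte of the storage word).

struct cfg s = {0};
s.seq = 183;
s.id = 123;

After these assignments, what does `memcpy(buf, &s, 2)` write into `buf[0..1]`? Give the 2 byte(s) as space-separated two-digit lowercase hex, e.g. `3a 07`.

b7 f6

seq (9b) val=183 bits=0xb7 at bit 0: 0x00b7
id (7b) val=123 bits=0x7b at bit 9: 0xf6b7
word = 0xf6b7 → little-endian bytes:
  [0]=0xb7  [1]=0xf6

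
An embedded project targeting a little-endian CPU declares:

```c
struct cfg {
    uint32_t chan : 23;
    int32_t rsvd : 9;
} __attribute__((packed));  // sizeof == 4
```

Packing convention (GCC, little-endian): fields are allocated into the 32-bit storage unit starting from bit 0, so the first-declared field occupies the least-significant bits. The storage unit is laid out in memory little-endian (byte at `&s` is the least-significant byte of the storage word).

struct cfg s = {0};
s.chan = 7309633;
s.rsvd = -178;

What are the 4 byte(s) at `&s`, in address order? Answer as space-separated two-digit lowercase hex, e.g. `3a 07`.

[0+:23] chan=7309633 & 0x7fffff = 0x6f8941; word=0x006f8941
[23+:9] rsvd=-178 & 0x1ff = 0x14e; word=0xa76f8941
word = 0xa76f8941 → little-endian bytes:
  [0]=0x41  [1]=0x89  [2]=0x6f  [3]=0xa7

41 89 6f a7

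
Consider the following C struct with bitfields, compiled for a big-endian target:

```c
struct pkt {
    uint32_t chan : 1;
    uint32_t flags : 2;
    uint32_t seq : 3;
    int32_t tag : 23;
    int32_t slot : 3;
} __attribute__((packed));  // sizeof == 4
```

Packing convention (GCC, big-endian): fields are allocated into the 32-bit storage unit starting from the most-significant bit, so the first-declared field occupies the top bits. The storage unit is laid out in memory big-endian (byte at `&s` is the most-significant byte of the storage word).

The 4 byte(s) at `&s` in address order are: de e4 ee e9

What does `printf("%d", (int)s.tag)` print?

[0]=0xde [1]=0xe4 [2]=0xee [3]=0xe9 (big-endian) → word 0xdee4eee9
chan:1 @ bit 31 → (0xdee4eee9>>31)&0x1 = 0x1
flags:2 @ bit 29 → (0xdee4eee9>>29)&0x3 = 0x2
seq:3 @ bit 26 → (0xdee4eee9>>26)&0x7 = 0x7
tag:23 @ bit 3 → (0xdee4eee9>>3)&0x7fffff = 0x5c9ddd  ←
slot:3 @ bit 0 → (0xdee4eee9>>0)&0x7 = 0x1
tag signed 23b, MSB=1: 6069725 - 8388608 = -2318883

-2318883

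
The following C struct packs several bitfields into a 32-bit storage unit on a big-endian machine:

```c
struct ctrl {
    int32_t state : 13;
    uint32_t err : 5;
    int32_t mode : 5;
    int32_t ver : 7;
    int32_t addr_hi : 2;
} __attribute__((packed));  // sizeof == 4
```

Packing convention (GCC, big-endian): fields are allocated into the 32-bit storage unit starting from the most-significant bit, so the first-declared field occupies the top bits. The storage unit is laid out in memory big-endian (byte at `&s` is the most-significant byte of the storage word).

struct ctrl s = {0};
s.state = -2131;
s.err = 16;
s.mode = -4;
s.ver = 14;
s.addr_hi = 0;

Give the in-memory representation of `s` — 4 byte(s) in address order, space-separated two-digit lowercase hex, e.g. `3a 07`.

[19+:13] state=-2131 & 0x1fff = 0x17ad; word=0xbd680000
[14+:5] err=16 & 0x1f = 0x10; word=0xbd6c0000
[9+:5] mode=-4 & 0x1f = 0x1c; word=0xbd6c3800
[2+:7] ver=14 & 0x7f = 0xe; word=0xbd6c3838
[0+:2] addr_hi=0 & 0x3 = 0x0; word=0xbd6c3838
word = 0xbd6c3838 → big-endian bytes:
  [0]=0xbd  [1]=0x6c  [2]=0x38  [3]=0x38

bd 6c 38 38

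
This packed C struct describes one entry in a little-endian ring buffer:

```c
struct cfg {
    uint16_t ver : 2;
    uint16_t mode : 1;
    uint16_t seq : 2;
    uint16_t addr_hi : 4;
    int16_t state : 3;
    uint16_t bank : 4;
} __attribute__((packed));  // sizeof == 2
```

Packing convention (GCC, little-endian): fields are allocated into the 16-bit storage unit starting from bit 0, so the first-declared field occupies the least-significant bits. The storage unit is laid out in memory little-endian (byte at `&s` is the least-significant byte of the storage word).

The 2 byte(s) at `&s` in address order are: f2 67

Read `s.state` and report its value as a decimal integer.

[0]=0xf2 [1]=0x67 (little-endian) → word 0x67f2
ver [0+:2] = (word>>0) & 0x3 = 2
mode [2+:1] = (word>>2) & 0x1 = 0
seq [3+:2] = (word>>3) & 0x3 = 2
addr_hi [5+:4] = (word>>5) & 0xf = 15
state [9+:3] = (word>>9) & 0x7 = 3  ←
bank [12+:4] = (word>>12) & 0xf = 6
state signed 3b, MSB=0: value = 3

3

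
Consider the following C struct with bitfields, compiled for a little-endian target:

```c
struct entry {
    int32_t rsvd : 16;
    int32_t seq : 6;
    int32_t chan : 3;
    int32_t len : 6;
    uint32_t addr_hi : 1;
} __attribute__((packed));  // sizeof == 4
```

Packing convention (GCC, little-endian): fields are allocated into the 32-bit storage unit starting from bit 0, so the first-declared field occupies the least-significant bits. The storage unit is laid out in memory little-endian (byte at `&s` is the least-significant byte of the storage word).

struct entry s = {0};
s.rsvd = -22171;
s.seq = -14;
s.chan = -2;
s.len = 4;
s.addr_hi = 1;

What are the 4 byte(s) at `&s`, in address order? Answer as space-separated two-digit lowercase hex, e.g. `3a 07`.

[0+:16] rsvd=-22171 & 0xffff = 0xa965; word=0x0000a965
[16+:6] seq=-14 & 0x3f = 0x32; word=0x0032a965
[22+:3] chan=-2 & 0x7 = 0x6; word=0x01b2a965
[25+:6] len=4 & 0x3f = 0x4; word=0x09b2a965
[31+:1] addr_hi=1 & 0x1 = 0x1; word=0x89b2a965
word = 0x89b2a965 → little-endian bytes:
  [0]=0x65  [1]=0xa9  [2]=0xb2  [3]=0x89

65 a9 b2 89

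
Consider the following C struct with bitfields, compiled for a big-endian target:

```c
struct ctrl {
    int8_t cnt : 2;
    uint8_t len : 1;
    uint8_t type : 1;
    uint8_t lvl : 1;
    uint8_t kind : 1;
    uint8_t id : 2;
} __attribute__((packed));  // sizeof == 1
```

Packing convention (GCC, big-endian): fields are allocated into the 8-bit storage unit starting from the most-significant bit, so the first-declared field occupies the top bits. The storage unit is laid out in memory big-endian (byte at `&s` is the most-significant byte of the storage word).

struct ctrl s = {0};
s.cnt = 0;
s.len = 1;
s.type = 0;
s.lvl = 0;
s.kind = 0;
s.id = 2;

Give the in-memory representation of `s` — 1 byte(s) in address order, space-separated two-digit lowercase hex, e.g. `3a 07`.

22

[6+:2] cnt=0 & 0x3 = 0x0; word=0x00
[5+:1] len=1 & 0x1 = 0x1; word=0x20
[4+:1] type=0 & 0x1 = 0x0; word=0x20
[3+:1] lvl=0 & 0x1 = 0x0; word=0x20
[2+:1] kind=0 & 0x1 = 0x0; word=0x20
[0+:2] id=2 & 0x3 = 0x2; word=0x22
word = 0x22 → big-endian bytes:
  [0]=0x22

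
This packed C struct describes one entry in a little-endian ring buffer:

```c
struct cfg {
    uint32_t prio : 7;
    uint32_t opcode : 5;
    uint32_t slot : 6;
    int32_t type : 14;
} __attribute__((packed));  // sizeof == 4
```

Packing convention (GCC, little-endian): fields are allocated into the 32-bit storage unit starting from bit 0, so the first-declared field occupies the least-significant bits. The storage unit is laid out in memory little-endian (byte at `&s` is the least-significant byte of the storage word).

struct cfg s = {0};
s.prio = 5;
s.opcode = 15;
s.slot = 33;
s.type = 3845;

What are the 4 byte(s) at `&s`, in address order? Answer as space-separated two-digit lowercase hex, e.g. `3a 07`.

85 17 16 3c

prio:7 = 5 → 0x5 << 0 → word 0x00000005
opcode:5 = 15 → 0xf << 7 → word 0x00000785
slot:6 = 33 → 0x21 << 12 → word 0x00021785
type:14 = 3845 → 0xf05 << 18 → word 0x3c161785
word = 0x3c161785 → little-endian bytes:
  [0]=0x85  [1]=0x17  [2]=0x16  [3]=0x3c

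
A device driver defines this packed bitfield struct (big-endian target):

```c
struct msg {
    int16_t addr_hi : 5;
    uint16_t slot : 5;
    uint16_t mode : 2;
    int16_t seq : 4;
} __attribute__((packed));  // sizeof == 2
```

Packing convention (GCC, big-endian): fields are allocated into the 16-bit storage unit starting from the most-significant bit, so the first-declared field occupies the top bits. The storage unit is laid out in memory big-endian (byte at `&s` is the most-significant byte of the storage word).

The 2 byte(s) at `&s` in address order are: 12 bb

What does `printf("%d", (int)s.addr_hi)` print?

2

[0]=0x12 [1]=0xbb (big-endian) → word 0x12bb
addr_hi:5 @ bit 11 → (0x12bb>>11)&0x1f = 0x2  ←
slot:5 @ bit 6 → (0x12bb>>6)&0x1f = 0xa
mode:2 @ bit 4 → (0x12bb>>4)&0x3 = 0x3
seq:4 @ bit 0 → (0x12bb>>0)&0xf = 0xb
addr_hi signed 5b, MSB=0: value = 2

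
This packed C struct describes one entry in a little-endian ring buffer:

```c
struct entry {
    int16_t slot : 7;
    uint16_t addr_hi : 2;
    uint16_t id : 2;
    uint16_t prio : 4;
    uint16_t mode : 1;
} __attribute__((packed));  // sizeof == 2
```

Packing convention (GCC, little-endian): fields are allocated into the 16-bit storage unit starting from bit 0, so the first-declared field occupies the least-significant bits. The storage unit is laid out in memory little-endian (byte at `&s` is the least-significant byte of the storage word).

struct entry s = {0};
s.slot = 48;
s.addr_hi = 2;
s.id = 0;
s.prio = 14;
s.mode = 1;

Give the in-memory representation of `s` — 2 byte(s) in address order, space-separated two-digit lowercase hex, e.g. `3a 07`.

30 f1

[0+:7] slot=48 & 0x7f = 0x30; word=0x0030
[7+:2] addr_hi=2 & 0x3 = 0x2; word=0x0130
[9+:2] id=0 & 0x3 = 0x0; word=0x0130
[11+:4] prio=14 & 0xf = 0xe; word=0x7130
[15+:1] mode=1 & 0x1 = 0x1; word=0xf130
word = 0xf130 → little-endian bytes:
  [0]=0x30  [1]=0xf1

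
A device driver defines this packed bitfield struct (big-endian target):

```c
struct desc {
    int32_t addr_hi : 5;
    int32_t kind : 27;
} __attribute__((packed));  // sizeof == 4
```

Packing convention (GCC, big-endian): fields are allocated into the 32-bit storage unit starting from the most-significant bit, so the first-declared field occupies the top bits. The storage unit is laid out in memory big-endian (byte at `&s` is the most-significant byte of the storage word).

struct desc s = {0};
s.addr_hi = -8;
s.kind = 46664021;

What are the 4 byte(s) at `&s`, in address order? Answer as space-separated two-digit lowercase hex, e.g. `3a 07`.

c2 c8 09 55

addr_hi (5b) val=-8 bits=0x18 at bit 27: 0xc0000000
kind (27b) val=46664021 bits=0x2c80955 at bit 0: 0xc2c80955
word = 0xc2c80955 → big-endian bytes:
  [0]=0xc2  [1]=0xc8  [2]=0x09  [3]=0x55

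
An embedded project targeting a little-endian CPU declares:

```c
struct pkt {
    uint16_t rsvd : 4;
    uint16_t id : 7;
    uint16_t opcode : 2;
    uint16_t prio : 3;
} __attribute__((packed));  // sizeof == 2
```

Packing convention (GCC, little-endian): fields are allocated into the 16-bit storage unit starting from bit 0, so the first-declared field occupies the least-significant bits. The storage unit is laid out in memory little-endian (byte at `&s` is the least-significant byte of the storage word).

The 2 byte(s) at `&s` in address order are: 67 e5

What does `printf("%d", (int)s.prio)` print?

7

[0]=0x67 [1]=0xe5 (little-endian) → word 0xe567
rsvd [0+:4] = (word>>0) & 0xf = 7
id [4+:7] = (word>>4) & 0x7f = 86
opcode [11+:2] = (word>>11) & 0x3 = 0
prio [13+:3] = (word>>13) & 0x7 = 7  ←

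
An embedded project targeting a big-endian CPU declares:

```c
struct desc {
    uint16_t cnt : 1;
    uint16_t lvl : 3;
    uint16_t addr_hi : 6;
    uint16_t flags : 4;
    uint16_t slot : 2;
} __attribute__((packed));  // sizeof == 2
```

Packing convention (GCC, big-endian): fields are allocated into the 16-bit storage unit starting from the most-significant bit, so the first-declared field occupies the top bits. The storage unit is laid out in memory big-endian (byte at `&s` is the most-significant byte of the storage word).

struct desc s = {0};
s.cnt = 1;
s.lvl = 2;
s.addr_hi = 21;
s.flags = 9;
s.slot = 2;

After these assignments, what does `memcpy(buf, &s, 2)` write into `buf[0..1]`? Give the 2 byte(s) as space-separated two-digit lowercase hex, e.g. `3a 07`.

cnt:1 = 1 → 0x1 << 15 → word 0x8000
lvl:3 = 2 → 0x2 << 12 → word 0xa000
addr_hi:6 = 21 → 0x15 << 6 → word 0xa540
flags:4 = 9 → 0x9 << 2 → word 0xa564
slot:2 = 2 → 0x2 << 0 → word 0xa566
word = 0xa566 → big-endian bytes:
  [0]=0xa5  [1]=0x66

a5 66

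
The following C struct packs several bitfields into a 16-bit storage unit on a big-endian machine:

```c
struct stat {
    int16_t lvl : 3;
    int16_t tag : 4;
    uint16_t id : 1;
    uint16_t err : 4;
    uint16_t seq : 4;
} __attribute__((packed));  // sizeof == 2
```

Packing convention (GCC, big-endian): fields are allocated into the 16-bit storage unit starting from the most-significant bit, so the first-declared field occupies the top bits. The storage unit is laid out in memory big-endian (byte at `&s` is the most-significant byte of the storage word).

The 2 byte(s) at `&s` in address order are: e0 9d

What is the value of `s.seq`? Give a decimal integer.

13

[0]=0xe0 [1]=0x9d (big-endian) → word 0xe09d
lvl [13+:3] = (word>>13) & 0x7 = 7
tag [9+:4] = (word>>9) & 0xf = 0
id [8+:1] = (word>>8) & 0x1 = 0
err [4+:4] = (word>>4) & 0xf = 9
seq [0+:4] = (word>>0) & 0xf = 13  ←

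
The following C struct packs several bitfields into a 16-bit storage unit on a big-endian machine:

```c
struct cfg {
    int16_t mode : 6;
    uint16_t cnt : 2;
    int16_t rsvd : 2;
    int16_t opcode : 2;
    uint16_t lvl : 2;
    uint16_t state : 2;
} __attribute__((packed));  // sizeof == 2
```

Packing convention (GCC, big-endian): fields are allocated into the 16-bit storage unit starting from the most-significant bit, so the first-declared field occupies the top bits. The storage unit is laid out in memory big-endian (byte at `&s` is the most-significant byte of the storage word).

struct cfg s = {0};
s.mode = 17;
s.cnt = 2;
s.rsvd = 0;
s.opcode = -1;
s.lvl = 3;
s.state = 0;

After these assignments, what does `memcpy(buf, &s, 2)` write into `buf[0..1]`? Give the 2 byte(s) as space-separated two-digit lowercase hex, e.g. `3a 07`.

46 3c

mode:6 = 17 → 0x11 << 10 → word 0x4400
cnt:2 = 2 → 0x2 << 8 → word 0x4600
rsvd:2 = 0 → 0x0 << 6 → word 0x4600
opcode:2 = -1 → 0x3 << 4 → word 0x4630
lvl:2 = 3 → 0x3 << 2 → word 0x463c
state:2 = 0 → 0x0 << 0 → word 0x463c
word = 0x463c → big-endian bytes:
  [0]=0x46  [1]=0x3c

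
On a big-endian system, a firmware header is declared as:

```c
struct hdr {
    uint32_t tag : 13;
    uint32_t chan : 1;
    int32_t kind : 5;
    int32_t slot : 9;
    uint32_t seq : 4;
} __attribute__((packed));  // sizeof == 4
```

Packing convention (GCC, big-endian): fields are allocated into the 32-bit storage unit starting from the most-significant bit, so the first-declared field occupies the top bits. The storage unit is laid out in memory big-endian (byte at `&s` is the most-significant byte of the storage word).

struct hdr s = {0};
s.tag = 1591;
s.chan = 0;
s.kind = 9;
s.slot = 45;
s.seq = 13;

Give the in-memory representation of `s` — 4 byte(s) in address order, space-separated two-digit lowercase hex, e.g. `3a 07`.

31 b9 22 dd

tag (13b) val=1591 bits=0x637 at bit 19: 0x31b80000
chan (1b) val=0 bits=0x0 at bit 18: 0x31b80000
kind (5b) val=9 bits=0x9 at bit 13: 0x31b92000
slot (9b) val=45 bits=0x2d at bit 4: 0x31b922d0
seq (4b) val=13 bits=0xd at bit 0: 0x31b922dd
word = 0x31b922dd → big-endian bytes:
  [0]=0x31  [1]=0xb9  [2]=0x22  [3]=0xdd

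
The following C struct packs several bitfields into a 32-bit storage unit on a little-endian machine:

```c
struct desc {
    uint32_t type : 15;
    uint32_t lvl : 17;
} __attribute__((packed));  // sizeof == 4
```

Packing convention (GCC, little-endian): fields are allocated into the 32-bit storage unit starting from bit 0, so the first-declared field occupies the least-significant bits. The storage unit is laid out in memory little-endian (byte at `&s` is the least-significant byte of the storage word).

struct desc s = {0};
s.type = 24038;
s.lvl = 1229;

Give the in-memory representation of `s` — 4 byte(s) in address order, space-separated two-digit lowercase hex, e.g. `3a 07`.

e6 dd 66 02

[0+:15] type=24038 & 0x7fff = 0x5de6; word=0x00005de6
[15+:17] lvl=1229 & 0x1ffff = 0x4cd; word=0x0266dde6
word = 0x0266dde6 → little-endian bytes:
  [0]=0xe6  [1]=0xdd  [2]=0x66  [3]=0x02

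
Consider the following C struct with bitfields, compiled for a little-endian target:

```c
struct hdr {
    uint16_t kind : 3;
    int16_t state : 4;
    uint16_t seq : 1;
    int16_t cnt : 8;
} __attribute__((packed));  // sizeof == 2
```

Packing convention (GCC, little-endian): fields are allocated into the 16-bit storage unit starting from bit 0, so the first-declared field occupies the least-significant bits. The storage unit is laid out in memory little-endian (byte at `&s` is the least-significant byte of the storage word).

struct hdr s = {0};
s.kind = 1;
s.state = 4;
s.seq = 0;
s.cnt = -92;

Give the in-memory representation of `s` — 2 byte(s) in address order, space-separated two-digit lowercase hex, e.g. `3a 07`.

21 a4

kind (3b) val=1 bits=0x1 at bit 0: 0x0001
state (4b) val=4 bits=0x4 at bit 3: 0x0021
seq (1b) val=0 bits=0x0 at bit 7: 0x0021
cnt (8b) val=-92 bits=0xa4 at bit 8: 0xa421
word = 0xa421 → little-endian bytes:
  [0]=0x21  [1]=0xa4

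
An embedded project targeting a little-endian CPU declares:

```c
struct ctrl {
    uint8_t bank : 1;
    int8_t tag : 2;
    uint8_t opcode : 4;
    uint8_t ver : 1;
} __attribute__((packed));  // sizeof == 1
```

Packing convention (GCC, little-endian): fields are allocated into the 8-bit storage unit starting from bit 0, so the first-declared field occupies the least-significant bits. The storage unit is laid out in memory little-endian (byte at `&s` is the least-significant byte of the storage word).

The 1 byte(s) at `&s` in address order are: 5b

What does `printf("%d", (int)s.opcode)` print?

11

[0]=0x5b (little-endian) → word 0x5b
bank:1 @ bit 0 → (0x5b>>0)&0x1 = 0x1
tag:2 @ bit 1 → (0x5b>>1)&0x3 = 0x1
opcode:4 @ bit 3 → (0x5b>>3)&0xf = 0xb  ←
ver:1 @ bit 7 → (0x5b>>7)&0x1 = 0x0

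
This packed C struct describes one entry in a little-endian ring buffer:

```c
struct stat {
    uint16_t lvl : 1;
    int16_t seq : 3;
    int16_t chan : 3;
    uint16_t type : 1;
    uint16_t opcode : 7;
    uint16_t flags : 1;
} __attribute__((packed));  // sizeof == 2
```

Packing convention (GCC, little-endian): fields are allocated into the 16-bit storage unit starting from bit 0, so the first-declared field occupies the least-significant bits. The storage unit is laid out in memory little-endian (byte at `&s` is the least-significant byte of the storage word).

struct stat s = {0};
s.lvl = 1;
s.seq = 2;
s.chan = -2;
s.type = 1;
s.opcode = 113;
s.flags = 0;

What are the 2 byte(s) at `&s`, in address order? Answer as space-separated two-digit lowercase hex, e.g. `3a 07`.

lvl:1 = 1 → 0x1 << 0 → word 0x0001
seq:3 = 2 → 0x2 << 1 → word 0x0005
chan:3 = -2 → 0x6 << 4 → word 0x0065
type:1 = 1 → 0x1 << 7 → word 0x00e5
opcode:7 = 113 → 0x71 << 8 → word 0x71e5
flags:1 = 0 → 0x0 << 15 → word 0x71e5
word = 0x71e5 → little-endian bytes:
  [0]=0xe5  [1]=0x71

e5 71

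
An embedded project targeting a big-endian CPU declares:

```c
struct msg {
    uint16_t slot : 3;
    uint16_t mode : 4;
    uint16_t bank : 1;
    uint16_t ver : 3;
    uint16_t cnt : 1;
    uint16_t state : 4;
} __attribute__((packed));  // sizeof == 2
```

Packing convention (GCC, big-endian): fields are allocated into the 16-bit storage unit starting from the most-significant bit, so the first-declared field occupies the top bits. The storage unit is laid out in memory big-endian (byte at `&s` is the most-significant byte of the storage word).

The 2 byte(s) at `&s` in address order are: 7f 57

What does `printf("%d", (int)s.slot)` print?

[0]=0x7f [1]=0x57 (big-endian) → word 0x7f57
slot [13+:3] = (word>>13) & 0x7 = 3  ←
mode [9+:4] = (word>>9) & 0xf = 15
bank [8+:1] = (word>>8) & 0x1 = 1
ver [5+:3] = (word>>5) & 0x7 = 2
cnt [4+:1] = (word>>4) & 0x1 = 1
state [0+:4] = (word>>0) & 0xf = 7

3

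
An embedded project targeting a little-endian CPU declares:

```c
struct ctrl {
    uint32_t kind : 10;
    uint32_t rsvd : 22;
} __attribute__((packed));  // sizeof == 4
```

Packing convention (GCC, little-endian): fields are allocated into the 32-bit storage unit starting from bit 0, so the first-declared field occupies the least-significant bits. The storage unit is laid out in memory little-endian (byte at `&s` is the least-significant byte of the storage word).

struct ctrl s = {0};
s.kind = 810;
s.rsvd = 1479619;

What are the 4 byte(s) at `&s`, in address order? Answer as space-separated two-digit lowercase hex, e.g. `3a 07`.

2a 0f 4f 5a

kind (10b) val=810 bits=0x32a at bit 0: 0x0000032a
rsvd (22b) val=1479619 bits=0x1693c3 at bit 10: 0x5a4f0f2a
word = 0x5a4f0f2a → little-endian bytes:
  [0]=0x2a  [1]=0x0f  [2]=0x4f  [3]=0x5a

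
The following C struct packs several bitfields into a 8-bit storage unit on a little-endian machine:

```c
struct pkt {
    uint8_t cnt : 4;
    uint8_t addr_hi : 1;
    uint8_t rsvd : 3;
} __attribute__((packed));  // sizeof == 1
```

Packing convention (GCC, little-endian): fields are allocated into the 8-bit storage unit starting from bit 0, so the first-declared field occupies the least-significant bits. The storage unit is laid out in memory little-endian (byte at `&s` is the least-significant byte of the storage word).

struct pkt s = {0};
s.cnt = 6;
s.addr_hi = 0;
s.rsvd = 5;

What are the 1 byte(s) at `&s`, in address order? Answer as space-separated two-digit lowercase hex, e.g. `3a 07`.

cnt (4b) val=6 bits=0x6 at bit 0: 0x06
addr_hi (1b) val=0 bits=0x0 at bit 4: 0x06
rsvd (3b) val=5 bits=0x5 at bit 5: 0xa6
word = 0xa6 → little-endian bytes:
  [0]=0xa6

a6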